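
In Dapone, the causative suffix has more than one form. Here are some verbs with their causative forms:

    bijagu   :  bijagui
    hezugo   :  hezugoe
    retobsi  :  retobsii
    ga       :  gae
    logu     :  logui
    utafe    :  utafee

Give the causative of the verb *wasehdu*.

wasehdui

The pattern is height harmony: -i when the last vowel of the stem is a high vowel (*bijagu*, *retobsi*, *logu*); -e when the last vowel of the stem is a non-high vowel (*hezugo*, *ga*, *utafe*).
*wasehdu* — last vowel /u/ (a high vowel) → -i → *wasehdui*.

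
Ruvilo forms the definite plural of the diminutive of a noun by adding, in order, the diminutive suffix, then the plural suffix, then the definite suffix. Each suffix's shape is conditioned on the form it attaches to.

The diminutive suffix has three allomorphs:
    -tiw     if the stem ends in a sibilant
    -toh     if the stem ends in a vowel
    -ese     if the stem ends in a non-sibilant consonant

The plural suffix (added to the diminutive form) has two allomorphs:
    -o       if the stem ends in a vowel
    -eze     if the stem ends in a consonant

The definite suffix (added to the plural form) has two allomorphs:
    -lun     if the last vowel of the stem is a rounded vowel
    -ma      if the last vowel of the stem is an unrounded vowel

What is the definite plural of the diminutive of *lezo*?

Since the final sound of *lezo* is /o/ (a vowel), it takes -toh, giving *lezotoh*.
Since the final sound of the diminutive form *lezotoh* is /h/ (a consonant), it takes -eze, giving *lezotoheze*.
The plural form *lezotoheze*: last vowel = /e/, an unrounded vowel → -ma → *lezotohezema*.

lezotohezema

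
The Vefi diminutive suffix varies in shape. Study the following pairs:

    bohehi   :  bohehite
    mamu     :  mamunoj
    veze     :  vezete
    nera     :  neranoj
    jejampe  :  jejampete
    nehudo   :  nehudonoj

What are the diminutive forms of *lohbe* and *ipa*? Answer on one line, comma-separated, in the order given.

Looking at the last vowel of each stem: -te when the last vowel of the stem is a front vowel (*bohehi*, *veze*, *jejampe*); -noj when the last vowel of the stem is a back vowel (*mamu*, *nera*, *nehudo*).
Since the last vowel of *lohbe* is /e/ (a front vowel), it takes -te, giving *lohbete*.
Since the last vowel of *ipa* is /a/ (a back vowel), it takes -noj, giving *ipanoj*.

lohbete, ipanoj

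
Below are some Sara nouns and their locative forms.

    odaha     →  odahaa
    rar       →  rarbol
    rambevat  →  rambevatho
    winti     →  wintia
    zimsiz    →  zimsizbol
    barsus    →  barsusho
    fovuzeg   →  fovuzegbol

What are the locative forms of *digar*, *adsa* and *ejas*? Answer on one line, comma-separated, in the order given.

The suffix is conditioned by the final sound: -ho when the stem ends in a voiceless consonant (*rambevat*, *barsus*); -bol when the stem ends in a voiced consonant (*rar*, *zimsiz*, *fovuzeg*); -a when the stem ends in a vowel (*odaha*, *winti*).
*digar*: final sound = /r/, a voiced consonant → -bol → *digarbol*.
*adsa* — final sound /a/ (a vowel) → -a → *adsaa*.
*ejas*: final sound = /s/, a voiceless consonant → -ho → *ejasho*.

digarbol, adsaa, ejasho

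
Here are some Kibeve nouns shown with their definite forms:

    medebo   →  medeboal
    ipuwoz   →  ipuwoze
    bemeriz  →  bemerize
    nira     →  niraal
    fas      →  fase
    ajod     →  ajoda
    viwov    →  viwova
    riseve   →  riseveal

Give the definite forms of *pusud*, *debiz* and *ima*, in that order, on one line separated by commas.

The suffix is conditioned by the final sound: -e when the stem ends in a sibilant (*ipuwoz*, *bemeriz*, *fas*); -a when the stem ends in a non-sibilant consonant (*ajod*, *viwov*); -al when the stem ends in a vowel (*medebo*, *nira*, *riseve*).
The final sound of *pusud* is /d/, which is a non-sibilant consonant, so the suffix is -a, giving *pusuda*.
Since the final sound of *debiz* is /z/ (a sibilant), it takes -e, giving *debize*.
*ima* — final sound /a/ (a vowel) → -al → *imaal*.

pusuda, debize, imaal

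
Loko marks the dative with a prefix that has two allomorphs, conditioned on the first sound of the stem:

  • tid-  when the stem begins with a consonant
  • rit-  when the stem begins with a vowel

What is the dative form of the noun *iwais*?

ritiwais

*iwais* — first sound /i/ (a vowel) → rit- → *ritiwais*.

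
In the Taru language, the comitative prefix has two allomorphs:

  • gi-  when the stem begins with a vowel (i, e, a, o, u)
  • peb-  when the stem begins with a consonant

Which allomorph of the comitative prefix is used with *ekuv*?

gi-

The first sound of *ekuv* is /e/, which is a vowel, so the prefix is gi-.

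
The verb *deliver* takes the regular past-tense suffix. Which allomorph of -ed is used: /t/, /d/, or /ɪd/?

/d/

The stem *deliver* ends in a voiced sound other than /d/.
The -ed suffix is realized as /ɪd/ after /t, d/; as /t/ after other voiceless consonants; and as /d/ after other voiced sounds.
So -ed on *deliver* is pronounced /d/.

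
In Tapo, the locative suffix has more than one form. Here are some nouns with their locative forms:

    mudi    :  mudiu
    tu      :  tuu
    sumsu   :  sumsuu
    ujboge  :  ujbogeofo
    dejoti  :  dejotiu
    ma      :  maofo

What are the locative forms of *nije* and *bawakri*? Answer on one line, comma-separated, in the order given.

nijeofo, bawakriu

The suffix is conditioned by the last vowel: -u when the last vowel of the stem is a high vowel (*mudi*, *tu*, *sumsu*, *dejoti*); -ofo when the last vowel of the stem is a non-high vowel (*ujboge*, *ma*).
*nije*: last vowel = /e/, a non-high vowel → -ofo → *nijeofo*.
The last vowel of *bawakri* is /i/, which is a high vowel, so the suffix is -u, giving *bawakriu*.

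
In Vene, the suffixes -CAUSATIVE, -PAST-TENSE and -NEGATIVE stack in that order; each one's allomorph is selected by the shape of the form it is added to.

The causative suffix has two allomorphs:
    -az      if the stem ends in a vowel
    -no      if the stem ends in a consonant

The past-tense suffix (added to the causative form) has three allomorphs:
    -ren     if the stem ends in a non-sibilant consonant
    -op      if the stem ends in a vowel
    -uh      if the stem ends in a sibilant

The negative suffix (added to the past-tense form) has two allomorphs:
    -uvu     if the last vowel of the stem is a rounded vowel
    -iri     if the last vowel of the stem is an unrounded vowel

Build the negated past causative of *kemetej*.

Since the final sound of *kemetej* is /j/ (a consonant), it takes -no, giving *kemetejno*.
The final sound of the causative form *kemetejno* is /o/, which is a vowel, so the past-tense suffix is -op, giving *kemetejnoop*.
The last vowel of the past-tense form *kemetejnoop* is /o/, which is a rounded vowel, so the negative suffix is -uvu, giving *kemetejnoopuvu*.

kemetejnoopuvu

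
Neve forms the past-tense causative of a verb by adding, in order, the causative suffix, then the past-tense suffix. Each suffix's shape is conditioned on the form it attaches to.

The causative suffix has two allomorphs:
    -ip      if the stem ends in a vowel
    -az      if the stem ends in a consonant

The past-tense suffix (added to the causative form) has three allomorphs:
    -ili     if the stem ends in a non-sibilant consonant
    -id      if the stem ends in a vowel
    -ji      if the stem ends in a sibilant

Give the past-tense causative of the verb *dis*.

The final sound of *dis* is /s/, which is a consonant, so the causative suffix is -az, giving *disaz*.
The causative form *disaz*: final sound = /z/, a sibilant → -ji → *disazji*.

disazji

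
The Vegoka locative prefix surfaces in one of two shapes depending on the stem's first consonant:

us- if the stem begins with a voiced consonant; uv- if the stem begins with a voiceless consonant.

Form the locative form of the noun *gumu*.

Since the first consonant of *gumu* is /g/ (voiced), it takes us-, giving *usgumu*.

usgumu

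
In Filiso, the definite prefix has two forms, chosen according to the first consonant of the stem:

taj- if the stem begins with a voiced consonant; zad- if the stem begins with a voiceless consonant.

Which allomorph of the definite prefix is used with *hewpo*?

The first consonant of *hewpo* is /h/, which is voiceless, so the prefix is zad-.

zad-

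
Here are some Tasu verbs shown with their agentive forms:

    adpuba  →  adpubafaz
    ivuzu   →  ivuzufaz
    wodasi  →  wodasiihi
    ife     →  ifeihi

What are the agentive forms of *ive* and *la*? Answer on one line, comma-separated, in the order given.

The pattern is front/back vowel harmony: -ihi when the last vowel of the stem is a front vowel (*wodasi*, *ife*); -faz when the last vowel of the stem is a back vowel (*adpuba*, *ivuzu*).
*ive* — last vowel /e/ (a front vowel) → -ihi → *iveihi*.
The last vowel of *la* is /a/, which is a back vowel, so the suffix is -faz, giving *lafaz*.

iveihi, lafaz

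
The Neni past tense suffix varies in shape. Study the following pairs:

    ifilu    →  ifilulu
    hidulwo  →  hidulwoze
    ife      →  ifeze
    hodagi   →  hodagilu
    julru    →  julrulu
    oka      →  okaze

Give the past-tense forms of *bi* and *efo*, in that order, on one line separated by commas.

bilu, efoze

Looking at the last vowel of each stem: -lu when the last vowel of the stem is a high vowel (*ifilu*, *hodagi*, *julru*); -ze when the last vowel of the stem is a non-high vowel (*hidulwo*, *ife*, *oka*).
*bi* — last vowel /i/ (a high vowel) → -lu → *bilu*.
Since the last vowel of *efo* is /o/ (a non-high vowel), it takes -ze, giving *efoze*.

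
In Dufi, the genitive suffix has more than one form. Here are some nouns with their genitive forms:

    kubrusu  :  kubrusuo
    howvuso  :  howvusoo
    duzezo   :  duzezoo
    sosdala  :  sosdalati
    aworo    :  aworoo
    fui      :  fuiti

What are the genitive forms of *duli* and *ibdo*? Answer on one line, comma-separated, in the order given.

Looking at the last vowel of each stem: -o when the last vowel of the stem is a rounded vowel (*kubrusu*, *howvuso*, *duzezo*, *aworo*); -ti when the last vowel of the stem is an unrounded vowel (*sosdala*, *fui*).
The last vowel of *duli* is /i/, which is an unrounded vowel, so the suffix is -ti, giving *duliti*.
The last vowel of *ibdo* is /o/, which is a rounded vowel, so the suffix is -o, giving *ibdoo*.

duliti, ibdoo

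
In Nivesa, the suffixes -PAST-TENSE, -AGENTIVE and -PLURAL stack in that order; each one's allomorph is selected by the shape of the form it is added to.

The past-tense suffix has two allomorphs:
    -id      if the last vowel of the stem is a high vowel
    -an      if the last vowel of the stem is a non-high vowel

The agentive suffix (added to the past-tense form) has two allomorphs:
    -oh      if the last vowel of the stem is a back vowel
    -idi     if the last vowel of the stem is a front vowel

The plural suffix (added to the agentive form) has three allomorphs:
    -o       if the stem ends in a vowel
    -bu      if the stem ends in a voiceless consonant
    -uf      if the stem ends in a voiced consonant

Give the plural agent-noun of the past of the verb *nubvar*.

*nubvar* — last vowel /a/ (a non-high vowel) → -an → *nubvaran*.
The past-tense form *nubvaran* — last vowel /a/ (a back vowel) → -oh → *nubvaranoh*.
The final sound of the agentive form *nubvaranoh* is /h/, which is a voiceless consonant, so the plural suffix is -bu, giving *nubvaranohbu*.

nubvaranohbu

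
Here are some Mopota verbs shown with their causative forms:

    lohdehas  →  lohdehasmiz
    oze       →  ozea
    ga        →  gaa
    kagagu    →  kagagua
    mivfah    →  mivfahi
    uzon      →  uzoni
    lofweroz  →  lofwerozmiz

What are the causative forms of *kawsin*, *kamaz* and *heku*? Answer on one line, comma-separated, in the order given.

The alternation tracks the final sound of the stem — -miz when the stem ends in a sibilant (*lohdehas*, *lofweroz*); -i when the stem ends in a non-sibilant consonant (*mivfah*, *uzon*); -a when the stem ends in a vowel (*oze*, *ga*, *kagagu*).
Since the final sound of *kawsin* is /n/ (a non-sibilant consonant), it takes -i, giving *kawsini*.
Since the final sound of *kamaz* is /z/ (a sibilant), it takes -miz, giving *kamazmiz*.
*heku* — final sound /u/ (a vowel) → -a → *hekua*.

kawsini, kamazmiz, hekua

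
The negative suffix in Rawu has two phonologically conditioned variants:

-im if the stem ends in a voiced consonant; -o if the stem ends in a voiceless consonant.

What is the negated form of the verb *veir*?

veirim

The final consonant of *veir* is /r/, which is voiced, so the suffix is -im, giving *veirim*.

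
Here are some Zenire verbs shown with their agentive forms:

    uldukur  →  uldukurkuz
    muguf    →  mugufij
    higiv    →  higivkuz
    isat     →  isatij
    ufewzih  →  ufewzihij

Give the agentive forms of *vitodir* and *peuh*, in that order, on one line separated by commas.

The pattern is voicing of the final consonant: -ij when the stem ends in a voiceless consonant (*muguf*, *isat*, *ufewzih*); -kuz when the stem ends in a voiced consonant (*uldukur*, *higiv*).
*vitodir*: final consonant = /r/, voiced → -kuz → *vitodirkuz*.
*peuh*: final consonant = /h/, voiceless → -ij → *peuhij*.

vitodirkuz, peuhij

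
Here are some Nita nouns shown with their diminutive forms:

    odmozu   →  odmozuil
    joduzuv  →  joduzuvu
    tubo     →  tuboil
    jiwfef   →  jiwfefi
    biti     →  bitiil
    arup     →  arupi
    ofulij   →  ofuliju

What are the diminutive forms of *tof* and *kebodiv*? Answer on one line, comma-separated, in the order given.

tofi, kebodivu

The suffix is conditioned by the final sound: -i when the stem ends in a voiceless consonant (*jiwfef*, *arup*); -u when the stem ends in a voiced consonant (*joduzuv*, *ofulij*); -il when the stem ends in a vowel (*odmozu*, *tubo*, *biti*).
*tof*: final sound = /f/, a voiceless consonant → -i → *tofi*.
The final sound of *kebodiv* is /v/, which is a voiced consonant, so the suffix is -u, giving *kebodivu*.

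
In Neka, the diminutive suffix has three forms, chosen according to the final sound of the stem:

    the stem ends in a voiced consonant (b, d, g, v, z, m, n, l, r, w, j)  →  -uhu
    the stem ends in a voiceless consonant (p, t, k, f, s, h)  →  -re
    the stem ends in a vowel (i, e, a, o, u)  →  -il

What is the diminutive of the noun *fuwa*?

Since the final sound of *fuwa* is /a/ (a vowel), it takes -il, giving *fuwail*.

fuwail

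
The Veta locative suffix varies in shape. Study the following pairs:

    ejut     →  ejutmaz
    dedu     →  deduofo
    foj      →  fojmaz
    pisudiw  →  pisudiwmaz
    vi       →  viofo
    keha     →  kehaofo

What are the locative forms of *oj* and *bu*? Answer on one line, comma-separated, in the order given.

ojmaz, buofo

Looking at the final sound of each stem: -maz when the stem ends in a consonant (*ejut*, *foj*, *pisudiw*); -ofo when the stem ends in a vowel (*dedu*, *vi*, *keha*).
The final sound of *oj* is /j/, which is a consonant, so the suffix is -maz, giving *ojmaz*.
The final sound of *bu* is /u/, which is a vowel, so the suffix is -ofo, giving *buofo*.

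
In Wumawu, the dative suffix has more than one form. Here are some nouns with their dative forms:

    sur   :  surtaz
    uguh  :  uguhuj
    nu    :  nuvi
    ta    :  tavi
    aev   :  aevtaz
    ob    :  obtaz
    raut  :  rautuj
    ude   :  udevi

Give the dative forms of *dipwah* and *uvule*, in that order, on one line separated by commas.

dipwahuj, uvulevi

The alternation tracks the final sound of the stem — -uj when the stem ends in a voiceless consonant (*uguh*, *raut*); -taz when the stem ends in a voiced consonant (*sur*, *aev*, *ob*); -vi when the stem ends in a vowel (*nu*, *ta*, *ude*).
The final sound of *dipwah* is /h/, which is a voiceless consonant, so the suffix is -uj, giving *dipwahuj*.
The final sound of *uvule* is /e/, which is a vowel, so the suffix is -vi, giving *uvulevi*.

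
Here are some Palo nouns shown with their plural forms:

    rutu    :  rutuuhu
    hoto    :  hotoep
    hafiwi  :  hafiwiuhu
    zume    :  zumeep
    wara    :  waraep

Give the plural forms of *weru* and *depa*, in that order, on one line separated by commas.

The alternation tracks the last vowel of the stem — -uhu when the last vowel of the stem is a high vowel (*rutu*, *hafiwi*); -ep when the last vowel of the stem is a non-high vowel (*hoto*, *zume*, *wara*).
*weru*: last vowel = /u/, a high vowel → -uhu → *weruuhu*.
*depa* — last vowel /a/ (a non-high vowel) → -ep → *depaep*.

weruuhu, depaep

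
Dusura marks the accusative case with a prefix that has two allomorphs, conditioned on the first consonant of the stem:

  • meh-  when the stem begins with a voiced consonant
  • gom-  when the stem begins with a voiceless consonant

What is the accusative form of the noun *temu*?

Since the first consonant of *temu* is /t/ (voiceless), it takes gom-, giving *gomtemu*.

gomtemu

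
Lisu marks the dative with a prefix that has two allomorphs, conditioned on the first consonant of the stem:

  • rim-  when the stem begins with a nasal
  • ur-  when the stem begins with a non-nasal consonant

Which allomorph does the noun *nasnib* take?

The first consonant of *nasnib* is /n/, which is a nasal, so the prefix is rim-.

rim-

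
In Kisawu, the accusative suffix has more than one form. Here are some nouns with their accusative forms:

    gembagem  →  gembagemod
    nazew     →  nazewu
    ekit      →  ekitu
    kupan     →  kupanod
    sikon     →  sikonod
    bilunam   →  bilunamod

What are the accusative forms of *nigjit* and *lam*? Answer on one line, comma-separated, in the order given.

nigjitu, lamod

The suffix is conditioned by the final consonant: -od when the stem ends in a nasal (*gembagem*, *kupan*, *sikon*, *bilunam*); -u when the stem ends in a non-nasal consonant (*nazew*, *ekit*).
The final consonant of *nigjit* is /t/, which is non-nasal, so the suffix is -u, giving *nigjitu*.
*lam*: final consonant = /m/, a nasal → -od → *lamod*.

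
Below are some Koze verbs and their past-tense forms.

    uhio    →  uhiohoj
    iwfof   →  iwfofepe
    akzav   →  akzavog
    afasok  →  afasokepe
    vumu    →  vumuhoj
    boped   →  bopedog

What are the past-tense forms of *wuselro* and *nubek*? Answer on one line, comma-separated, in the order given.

The suffix is conditioned by the final sound: -epe when the stem ends in a voiceless consonant (*iwfof*, *afasok*); -og when the stem ends in a voiced consonant (*akzav*, *boped*); -hoj when the stem ends in a vowel (*uhio*, *vumu*).
*wuselro* — final sound /o/ (a vowel) → -hoj → *wuselrohoj*.
Since the final sound of *nubek* is /k/ (a voiceless consonant), it takes -epe, giving *nubekepe*.

wuselrohoj, nubekepe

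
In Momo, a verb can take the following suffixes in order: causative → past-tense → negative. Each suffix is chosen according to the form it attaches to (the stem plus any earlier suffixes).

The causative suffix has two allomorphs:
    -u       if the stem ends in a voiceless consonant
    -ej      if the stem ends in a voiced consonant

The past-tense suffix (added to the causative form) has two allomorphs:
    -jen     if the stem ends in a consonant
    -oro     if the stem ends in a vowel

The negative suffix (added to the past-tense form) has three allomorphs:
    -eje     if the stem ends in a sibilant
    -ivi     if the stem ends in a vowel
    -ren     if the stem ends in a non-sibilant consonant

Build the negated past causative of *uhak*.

Since the final consonant of *uhak* is /k/ (voiceless), it takes -u, giving *uhaku*.
The final sound of the causative form *uhaku* is /u/, which is a vowel, so the past-tense suffix is -oro, giving *uhakuoro*.
Since the final sound of the past-tense form *uhakuoro* is /o/ (a vowel), it takes -ivi, giving *uhakuoroivi*.

uhakuoroivi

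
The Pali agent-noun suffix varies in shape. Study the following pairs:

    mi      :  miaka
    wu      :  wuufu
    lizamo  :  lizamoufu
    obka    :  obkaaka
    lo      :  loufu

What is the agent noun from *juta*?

jutaaka

Looking at the last vowel of each stem: -ufu when the last vowel of the stem is a rounded vowel (*wu*, *lizamo*, *lo*); -aka when the last vowel of the stem is an unrounded vowel (*mi*, *obka*).
The last vowel of *juta* is /a/, which is an unrounded vowel, so the suffix is -aka, giving *jutaaka*.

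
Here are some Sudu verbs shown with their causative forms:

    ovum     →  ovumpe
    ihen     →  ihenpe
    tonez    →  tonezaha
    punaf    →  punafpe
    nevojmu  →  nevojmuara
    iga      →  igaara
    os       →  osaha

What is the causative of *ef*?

The alternation tracks the final sound of the stem — -aha when the stem ends in a sibilant (*tonez*, *os*); -pe when the stem ends in a non-sibilant consonant (*ovum*, *ihen*, *punaf*); -ara when the stem ends in a vowel (*nevojmu*, *iga*).
The final sound of *ef* is /f/, which is a non-sibilant consonant, so the suffix is -pe, giving *efpe*.

efpe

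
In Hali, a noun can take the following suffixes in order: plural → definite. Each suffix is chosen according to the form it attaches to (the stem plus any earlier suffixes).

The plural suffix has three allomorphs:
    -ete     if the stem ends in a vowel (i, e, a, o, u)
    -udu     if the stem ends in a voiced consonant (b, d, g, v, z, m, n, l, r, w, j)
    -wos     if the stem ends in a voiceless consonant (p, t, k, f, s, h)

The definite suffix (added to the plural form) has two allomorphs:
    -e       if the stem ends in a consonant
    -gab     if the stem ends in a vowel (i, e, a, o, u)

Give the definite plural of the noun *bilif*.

*bilif* — final sound /f/ (a voiceless consonant) → -wos → *bilifwos*.
The plural form *bilifwos* — final sound /s/ (a consonant) → -e → *bilifwose*.

bilifwose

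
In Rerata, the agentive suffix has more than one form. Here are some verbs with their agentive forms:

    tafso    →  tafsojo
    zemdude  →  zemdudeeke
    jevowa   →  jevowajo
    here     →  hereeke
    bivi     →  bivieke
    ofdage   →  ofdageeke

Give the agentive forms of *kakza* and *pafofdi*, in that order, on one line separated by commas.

kakzajo, pafofdieke

The pattern is front/back vowel harmony: -eke when the last vowel of the stem is a front vowel (*zemdude*, *here*, *bivi*, *ofdage*); -jo when the last vowel of the stem is a back vowel (*tafso*, *jevowa*).
The last vowel of *kakza* is /a/, which is a back vowel, so the suffix is -jo, giving *kakzajo*.
*pafofdi*: last vowel = /i/, a front vowel → -eke → *pafofdieke*.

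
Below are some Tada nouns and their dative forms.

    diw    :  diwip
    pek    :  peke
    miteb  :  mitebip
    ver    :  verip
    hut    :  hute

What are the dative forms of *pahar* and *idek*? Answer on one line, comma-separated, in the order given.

The suffix is conditioned by the final consonant: -e when the stem ends in a voiceless consonant (*pek*, *hut*); -ip when the stem ends in a voiced consonant (*diw*, *miteb*, *ver*).
*pahar*: final consonant = /r/, voiced → -ip → *paharip*.
The final consonant of *idek* is /k/, which is voiceless, so the suffix is -e, giving *ideke*.

paharip, ideke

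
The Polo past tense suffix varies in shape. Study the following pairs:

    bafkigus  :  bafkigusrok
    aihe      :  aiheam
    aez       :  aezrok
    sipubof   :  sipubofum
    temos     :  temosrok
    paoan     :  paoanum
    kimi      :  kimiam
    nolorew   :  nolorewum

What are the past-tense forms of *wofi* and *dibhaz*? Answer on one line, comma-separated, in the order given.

The suffix is conditioned by the final sound: -rok when the stem ends in a sibilant (*bafkigus*, *aez*, *temos*); -um when the stem ends in a non-sibilant consonant (*sipubof*, *paoan*, *nolorew*); -am when the stem ends in a vowel (*aihe*, *kimi*).
*wofi*: final sound = /i/, a vowel → -am → *wofiam*.
Since the final sound of *dibhaz* is /z/ (a sibilant), it takes -rok, giving *dibhazrok*.

wofiam, dibhazrok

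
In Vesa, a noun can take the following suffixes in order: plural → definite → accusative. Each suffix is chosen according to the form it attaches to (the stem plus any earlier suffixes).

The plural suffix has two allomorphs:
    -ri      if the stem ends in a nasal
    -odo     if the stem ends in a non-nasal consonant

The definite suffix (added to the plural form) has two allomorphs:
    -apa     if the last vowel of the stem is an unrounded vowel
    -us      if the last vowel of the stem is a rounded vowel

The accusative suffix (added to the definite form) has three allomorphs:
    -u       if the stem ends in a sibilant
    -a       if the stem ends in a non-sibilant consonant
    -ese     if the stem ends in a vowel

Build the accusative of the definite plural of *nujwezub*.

Since the final consonant of *nujwezub* is /b/ (non-nasal), it takes -odo, giving *nujwezubodo*.
The plural form *nujwezubodo*: last vowel = /o/, a rounded vowel → -us → *nujwezubodous*.
Since the final sound of the definite form *nujwezubodous* is /s/ (a sibilant), it takes -u, giving *nujwezubodousu*.

nujwezubodousu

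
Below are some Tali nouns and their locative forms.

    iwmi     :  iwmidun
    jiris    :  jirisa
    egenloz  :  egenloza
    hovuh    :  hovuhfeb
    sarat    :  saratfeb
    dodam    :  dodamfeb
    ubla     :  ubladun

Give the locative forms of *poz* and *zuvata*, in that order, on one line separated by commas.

poza, zuvatadun

The pattern is sibilance of the final sound: -a when the stem ends in a sibilant (*jiris*, *egenloz*); -feb when the stem ends in a non-sibilant consonant (*hovuh*, *sarat*, *dodam*); -dun when the stem ends in a vowel (*iwmi*, *ubla*).
Since the final sound of *poz* is /z/ (a sibilant), it takes -a, giving *poza*.
The final sound of *zuvata* is /a/, which is a vowel, so the suffix is -dun, giving *zuvatadun*.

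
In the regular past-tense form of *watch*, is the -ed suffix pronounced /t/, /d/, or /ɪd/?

The stem *watch* ends in a voiceless consonant other than /t/.
The -ed suffix is realized as /ɪd/ after /t, d/; as /t/ after other voiceless consonants; and as /d/ after other voiced sounds.
So -ed on *watch* is pronounced /t/.

/t/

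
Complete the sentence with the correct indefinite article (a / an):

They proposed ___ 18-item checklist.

an

The indefinite article is chosen by the initial *sound* of the following word, not its spelling.
The number *18* is spoken "eighteen", beginning with /ˌeɪˈtiːn/ — a vowel sound.
So the article is *an*: They proposed an 18-item checklist.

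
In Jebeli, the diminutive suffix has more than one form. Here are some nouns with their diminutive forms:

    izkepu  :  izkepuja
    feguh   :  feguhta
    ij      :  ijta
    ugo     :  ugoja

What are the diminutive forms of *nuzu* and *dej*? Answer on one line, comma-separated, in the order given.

The pattern is consonant vs. vowel: -ta when the stem ends in a consonant (*feguh*, *ij*); -ja when the stem ends in a vowel (*izkepu*, *ugo*).
*nuzu*: final sound = /u/, a vowel → -ja → *nuzuja*.
The final sound of *dej* is /j/, which is a consonant, so the suffix is -ta, giving *dejta*.

nuzuja, dejta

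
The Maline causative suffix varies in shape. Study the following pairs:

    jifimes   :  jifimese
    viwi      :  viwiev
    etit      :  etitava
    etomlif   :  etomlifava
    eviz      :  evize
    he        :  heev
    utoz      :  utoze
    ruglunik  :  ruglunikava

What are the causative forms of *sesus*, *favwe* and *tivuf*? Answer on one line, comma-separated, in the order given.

The pattern is sibilance of the final sound: -e when the stem ends in a sibilant (*jifimes*, *eviz*, *utoz*); -ava when the stem ends in a non-sibilant consonant (*etit*, *etomlif*, *ruglunik*); -ev when the stem ends in a vowel (*viwi*, *he*).
Since the final sound of *sesus* is /s/ (a sibilant), it takes -e, giving *sesuse*.
*favwe*: final sound = /e/, a vowel → -ev → *favweev*.
Since the final sound of *tivuf* is /f/ (a non-sibilant consonant), it takes -ava, giving *tivufava*.

sesuse, favweev, tivufava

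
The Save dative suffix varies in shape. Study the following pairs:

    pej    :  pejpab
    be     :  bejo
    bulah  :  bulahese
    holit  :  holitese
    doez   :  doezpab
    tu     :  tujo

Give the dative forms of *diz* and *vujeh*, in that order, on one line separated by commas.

dizpab, vujehese

The alternation tracks the final sound of the stem — -ese when the stem ends in a voiceless consonant (*bulah*, *holit*); -pab when the stem ends in a voiced consonant (*pej*, *doez*); -jo when the stem ends in a vowel (*be*, *tu*).
*diz*: final sound = /z/, a voiced consonant → -pab → *dizpab*.
*vujeh* — final sound /h/ (a voiceless consonant) → -ese → *vujehese*.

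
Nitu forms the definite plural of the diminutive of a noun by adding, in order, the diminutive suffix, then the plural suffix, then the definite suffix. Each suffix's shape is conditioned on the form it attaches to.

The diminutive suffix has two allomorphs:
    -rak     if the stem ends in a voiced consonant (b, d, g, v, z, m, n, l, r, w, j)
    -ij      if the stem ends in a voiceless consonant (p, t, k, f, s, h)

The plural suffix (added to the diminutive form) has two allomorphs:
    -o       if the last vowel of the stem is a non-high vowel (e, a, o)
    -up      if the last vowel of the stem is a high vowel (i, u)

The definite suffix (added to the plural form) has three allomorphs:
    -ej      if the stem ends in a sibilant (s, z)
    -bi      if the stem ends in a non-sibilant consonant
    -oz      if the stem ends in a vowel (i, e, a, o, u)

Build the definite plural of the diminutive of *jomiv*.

*jomiv* — final consonant /v/ (voiced) → -rak → *jomivrak*.
The last vowel of the diminutive form *jomivrak* is /a/, which is a non-high vowel, so the plural suffix is -o, giving *jomivrako*.
The final sound of the plural form *jomivrako* is /o/, which is a vowel, so the definite suffix is -oz, giving *jomivrakooz*.

jomivrakooz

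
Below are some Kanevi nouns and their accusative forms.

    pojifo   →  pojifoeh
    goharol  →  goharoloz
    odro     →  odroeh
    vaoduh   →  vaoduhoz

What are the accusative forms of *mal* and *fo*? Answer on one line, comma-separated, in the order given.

The suffix is conditioned by the final sound: -oz when the stem ends in a consonant (*goharol*, *vaoduh*); -eh when the stem ends in a vowel (*pojifo*, *odro*).
*mal*: final sound = /l/, a consonant → -oz → *maloz*.
*fo* — final sound /o/ (a vowel) → -eh → *foeh*.

maloz, foeh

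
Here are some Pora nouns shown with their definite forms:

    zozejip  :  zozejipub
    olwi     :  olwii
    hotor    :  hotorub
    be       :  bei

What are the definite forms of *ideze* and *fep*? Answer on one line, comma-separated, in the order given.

idezei, fepub

Looking at the final sound of each stem: -ub when the stem ends in a consonant (*zozejip*, *hotor*); -i when the stem ends in a vowel (*olwi*, *be*).
The final sound of *ideze* is /e/, which is a vowel, so the suffix is -i, giving *idezei*.
The final sound of *fep* is /p/, which is a consonant, so the suffix is -ub, giving *fepub*.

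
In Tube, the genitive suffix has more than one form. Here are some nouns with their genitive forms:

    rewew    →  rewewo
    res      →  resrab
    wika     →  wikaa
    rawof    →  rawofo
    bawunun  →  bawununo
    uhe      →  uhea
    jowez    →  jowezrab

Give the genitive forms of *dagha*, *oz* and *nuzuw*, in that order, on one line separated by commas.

The suffix is conditioned by the final sound: -rab when the stem ends in a sibilant (*res*, *jowez*); -o when the stem ends in a non-sibilant consonant (*rewew*, *rawof*, *bawunun*); -a when the stem ends in a vowel (*wika*, *uhe*).
The final sound of *dagha* is /a/, which is a vowel, so the suffix is -a, giving *daghaa*.
*oz*: final sound = /z/, a sibilant → -rab → *ozrab*.
The final sound of *nuzuw* is /w/, which is a non-sibilant consonant, so the suffix is -o, giving *nuzuwo*.

daghaa, ozrab, nuzuwo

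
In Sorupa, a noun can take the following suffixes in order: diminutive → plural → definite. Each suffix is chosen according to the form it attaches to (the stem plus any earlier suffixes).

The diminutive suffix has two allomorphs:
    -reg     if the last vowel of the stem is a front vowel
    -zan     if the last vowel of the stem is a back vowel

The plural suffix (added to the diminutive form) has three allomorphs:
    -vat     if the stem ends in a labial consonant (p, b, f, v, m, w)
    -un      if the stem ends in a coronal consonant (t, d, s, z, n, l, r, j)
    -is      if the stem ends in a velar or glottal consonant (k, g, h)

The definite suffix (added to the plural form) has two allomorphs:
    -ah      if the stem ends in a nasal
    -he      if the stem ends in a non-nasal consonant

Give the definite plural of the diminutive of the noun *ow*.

*ow*: last vowel = /o/, a back vowel → -zan → *owzan*.
The final consonant of the diminutive form *owzan* is /n/, which is coronal, so the plural suffix is -un, giving *owzanun*.
Since the final consonant of the plural form *owzanun* is /n/ (a nasal), it takes -ah, giving *owzanunah*.

owzanunah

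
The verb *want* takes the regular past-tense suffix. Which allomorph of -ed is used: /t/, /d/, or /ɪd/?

/ɪd/

The stem *want* ends in /t/ or /d/.
The -ed suffix is realized as /ɪd/ after /t, d/; as /t/ after other voiceless consonants; and as /d/ after other voiced sounds.
So -ed on *want* is pronounced /ɪd/.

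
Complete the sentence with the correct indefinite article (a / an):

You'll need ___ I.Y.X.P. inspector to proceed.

The indefinite article is chosen by the initial *sound* of the following word, not its spelling.
The initialism *I.Y.X.P.* is read letter by letter; the first letter, I, is pronounced /aɪ/, which begins with a vowel sound.
So the article is *an*: You'll need an I.Y.X.P. inspector to proceed.

an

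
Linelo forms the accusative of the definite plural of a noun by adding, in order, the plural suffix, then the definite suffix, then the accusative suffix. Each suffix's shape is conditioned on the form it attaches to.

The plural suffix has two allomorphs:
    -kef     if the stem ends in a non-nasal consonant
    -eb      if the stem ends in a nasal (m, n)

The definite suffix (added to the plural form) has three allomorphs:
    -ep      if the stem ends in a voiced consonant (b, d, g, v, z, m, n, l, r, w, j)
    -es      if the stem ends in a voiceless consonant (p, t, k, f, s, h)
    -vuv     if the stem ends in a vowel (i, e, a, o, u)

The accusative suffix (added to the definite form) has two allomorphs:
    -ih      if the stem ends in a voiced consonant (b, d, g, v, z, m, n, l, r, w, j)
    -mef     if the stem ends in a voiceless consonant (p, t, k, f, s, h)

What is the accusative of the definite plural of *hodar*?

The final consonant of *hodar* is /r/, which is non-nasal, so the plural suffix is -kef, giving *hodarkef*.
The plural form *hodarkef* — final sound /f/ (a voiceless consonant) → -es → *hodarkefes*.
Since the final consonant of the definite form *hodarkefes* is /s/ (voiceless), it takes -mef, giving *hodarkefesmef*.

hodarkefesmef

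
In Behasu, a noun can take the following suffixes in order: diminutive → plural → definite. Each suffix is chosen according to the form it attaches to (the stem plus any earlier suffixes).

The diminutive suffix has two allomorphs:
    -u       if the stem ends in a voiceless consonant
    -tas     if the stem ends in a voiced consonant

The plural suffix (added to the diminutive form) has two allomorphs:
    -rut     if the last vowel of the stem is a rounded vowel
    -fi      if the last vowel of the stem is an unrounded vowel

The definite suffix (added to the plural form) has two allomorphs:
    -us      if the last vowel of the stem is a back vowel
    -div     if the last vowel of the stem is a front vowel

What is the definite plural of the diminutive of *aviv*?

*aviv* — final consonant /v/ (voiced) → -tas → *avivtas*.
Since the last vowel of the diminutive form *avivtas* is /a/ (an unrounded vowel), it takes -fi, giving *avivtasfi*.
The plural form *avivtasfi*: last vowel = /i/, a front vowel → -div → *avivtasfidiv*.

avivtasfidiv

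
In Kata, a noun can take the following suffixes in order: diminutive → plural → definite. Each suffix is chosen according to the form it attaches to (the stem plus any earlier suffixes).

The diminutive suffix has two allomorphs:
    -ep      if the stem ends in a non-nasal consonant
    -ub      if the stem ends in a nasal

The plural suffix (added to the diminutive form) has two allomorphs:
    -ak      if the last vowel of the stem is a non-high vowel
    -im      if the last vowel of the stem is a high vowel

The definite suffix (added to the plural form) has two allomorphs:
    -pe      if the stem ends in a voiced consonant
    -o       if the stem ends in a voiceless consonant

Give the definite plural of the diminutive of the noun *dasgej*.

*dasgej* — final consonant /j/ (non-nasal) → -ep → *dasgejep*.
The last vowel of the diminutive form *dasgejep* is /e/, which is a non-high vowel, so the plural suffix is -ak, giving *dasgejepak*.
The plural form *dasgejepak*: final consonant = /k/, voiceless → -o → *dasgejepako*.

dasgejepako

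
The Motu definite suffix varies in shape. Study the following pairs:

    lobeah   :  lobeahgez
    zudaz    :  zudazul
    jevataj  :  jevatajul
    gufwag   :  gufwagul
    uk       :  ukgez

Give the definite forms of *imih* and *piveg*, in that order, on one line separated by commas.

The suffix is conditioned by the final consonant: -gez when the stem ends in a voiceless consonant (*lobeah*, *uk*); -ul when the stem ends in a voiced consonant (*zudaz*, *jevataj*, *gufwag*).
Since the final consonant of *imih* is /h/ (voiceless), it takes -gez, giving *imihgez*.
Since the final consonant of *piveg* is /g/ (voiced), it takes -ul, giving *pivegul*.

imihgez, pivegul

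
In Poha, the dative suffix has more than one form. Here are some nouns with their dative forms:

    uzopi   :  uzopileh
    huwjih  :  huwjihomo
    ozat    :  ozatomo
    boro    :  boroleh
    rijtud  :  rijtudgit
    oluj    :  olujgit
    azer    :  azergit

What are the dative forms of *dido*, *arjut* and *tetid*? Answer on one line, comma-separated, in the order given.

didoleh, arjutomo, tetidgit

Looking at the final sound of each stem: -omo when the stem ends in a voiceless consonant (*huwjih*, *ozat*); -git when the stem ends in a voiced consonant (*rijtud*, *oluj*, *azer*); -leh when the stem ends in a vowel (*uzopi*, *boro*).
Since the final sound of *dido* is /o/ (a vowel), it takes -leh, giving *didoleh*.
*arjut*: final sound = /t/, a voiceless consonant → -omo → *arjutomo*.
*tetid*: final sound = /d/, a voiced consonant → -git → *tetidgit*.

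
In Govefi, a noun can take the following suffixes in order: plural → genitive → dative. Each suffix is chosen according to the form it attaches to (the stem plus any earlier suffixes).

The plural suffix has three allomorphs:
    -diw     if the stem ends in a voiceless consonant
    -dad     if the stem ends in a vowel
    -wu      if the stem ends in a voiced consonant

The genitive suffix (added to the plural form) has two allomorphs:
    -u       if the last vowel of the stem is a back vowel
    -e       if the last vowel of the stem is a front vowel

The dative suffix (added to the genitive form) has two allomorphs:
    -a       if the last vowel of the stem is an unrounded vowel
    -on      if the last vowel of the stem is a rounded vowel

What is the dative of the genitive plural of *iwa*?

*iwa*: final sound = /a/, a vowel → -dad → *iwadad*.
The plural form *iwadad* — last vowel /a/ (a back vowel) → -u → *iwadadu*.
Since the last vowel of the genitive form *iwadadu* is /u/ (a rounded vowel), it takes -on, giving *iwadaduon*.

iwadaduon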